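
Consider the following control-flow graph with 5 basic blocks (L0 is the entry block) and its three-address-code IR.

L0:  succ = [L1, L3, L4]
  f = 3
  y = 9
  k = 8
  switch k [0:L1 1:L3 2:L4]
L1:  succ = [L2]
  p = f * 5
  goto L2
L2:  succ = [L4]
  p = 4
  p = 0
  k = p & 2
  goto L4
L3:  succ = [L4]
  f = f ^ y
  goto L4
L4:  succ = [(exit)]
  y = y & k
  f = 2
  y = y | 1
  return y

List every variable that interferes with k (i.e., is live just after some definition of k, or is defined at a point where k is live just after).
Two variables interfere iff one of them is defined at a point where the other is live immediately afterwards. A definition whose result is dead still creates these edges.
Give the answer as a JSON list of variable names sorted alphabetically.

Answer: ["f", "y"]

Derivation:
Block summaries:
  L0 def {f,k,y} use ∅
  L1 def {p} use {f}
  L2 def {k,p} use ∅
  L3 def {f} use {f,y}
  L4 def {f,y} use {k,y}

Liveness:
  L0 li=∅ lo={f,k,y}
  L1 li={f,y} lo={y}
  L2 li={y} lo={k,y}
  L3 li={f,k,y} lo={k,y}
  L4 li={k,y} lo=∅

Interference:
  f: {k,y}
  k: {f,y}
  p: {y}
  y: {f,k,p}

N(k) = ["f", "y"]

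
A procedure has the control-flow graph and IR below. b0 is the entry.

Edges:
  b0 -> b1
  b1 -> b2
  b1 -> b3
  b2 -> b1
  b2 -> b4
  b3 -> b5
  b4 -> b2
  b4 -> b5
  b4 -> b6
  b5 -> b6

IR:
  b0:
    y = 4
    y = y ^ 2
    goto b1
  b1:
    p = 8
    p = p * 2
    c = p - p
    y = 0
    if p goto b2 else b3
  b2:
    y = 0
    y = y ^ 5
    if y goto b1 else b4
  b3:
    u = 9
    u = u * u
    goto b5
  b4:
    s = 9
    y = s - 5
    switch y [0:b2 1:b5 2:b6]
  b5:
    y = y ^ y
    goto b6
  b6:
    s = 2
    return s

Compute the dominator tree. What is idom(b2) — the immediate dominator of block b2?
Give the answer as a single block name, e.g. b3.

idom tree: b1←b0 b2←b1 b3←b1 b4←b2 b5←b1 b6←b1
Dom at joins:
  b1: preds {b0,b2}: {b0} ∩ {b0,b1,b2} = {b0}; idom=b0
  b2: preds {b1,b4}: {b0,b1} ∩ {b0,b1,b2,b4} = {b0,b1}; idom=b1
  b5: preds {b3,b4}: {b0,b1,b3} ∩ {b0,b1,b2,b4} = {b0,b1}; idom=b1
  b6: preds {b4,b5}: {b0,b1,b2,b4} ∩ {b0,b1,b5} = {b0,b1}; idom=b1

idom(b2) = b1

Answer: b1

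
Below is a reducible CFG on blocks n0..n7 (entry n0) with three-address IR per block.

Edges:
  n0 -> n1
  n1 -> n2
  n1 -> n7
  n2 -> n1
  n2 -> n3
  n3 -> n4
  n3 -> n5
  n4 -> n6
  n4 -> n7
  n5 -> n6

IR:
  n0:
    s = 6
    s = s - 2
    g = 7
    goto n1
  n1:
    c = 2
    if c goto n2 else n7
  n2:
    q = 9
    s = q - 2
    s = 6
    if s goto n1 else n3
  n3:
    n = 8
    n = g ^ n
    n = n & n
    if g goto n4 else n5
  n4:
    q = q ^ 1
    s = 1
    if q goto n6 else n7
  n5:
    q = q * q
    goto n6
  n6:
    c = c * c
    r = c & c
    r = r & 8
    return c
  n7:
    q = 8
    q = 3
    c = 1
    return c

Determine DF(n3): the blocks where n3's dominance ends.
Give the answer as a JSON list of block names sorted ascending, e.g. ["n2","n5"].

Answer: ["n7"]

Analysis:
idom tree: n1←n0 n2←n1 n3←n2 n4←n3 n5←n3 n6←n3 n7←n1
Dom∩ at merges:
  n1: preds {n0,n2}: {n0} ∩ {n0,n1,n2} = {n0}; idom=n0
  n6: preds {n4,n5}: {n0,n1,n2,n3,n4} ∩ {n0,n1,n2,n3,n5} = {n0,n1,n2,n3}; idom=n3
  n7: preds {n1,n4}: {n0,n1} ∩ {n0,n1,n2,n3,n4} = {n0,n1}; idom=n1

Frontier:
  n1←n0: walk · to n0
  n1←n2: walk n2→n1 to n0
  n6←n4: walk n4 to n3
  n6←n5: walk n5 to n3
  n7←n1: walk · to n1
  n7←n4: walk n4→n3→n2 to n1
  n0: DF=∅
  n1: DF={n1}
  n2: DF={n1,n7}
  n3: DF={n7}
  n4: DF={n6,n7}
  n5: DF={n6}
  n6: DF=∅
  n7: DF=∅

DF(n3) = ["n7"]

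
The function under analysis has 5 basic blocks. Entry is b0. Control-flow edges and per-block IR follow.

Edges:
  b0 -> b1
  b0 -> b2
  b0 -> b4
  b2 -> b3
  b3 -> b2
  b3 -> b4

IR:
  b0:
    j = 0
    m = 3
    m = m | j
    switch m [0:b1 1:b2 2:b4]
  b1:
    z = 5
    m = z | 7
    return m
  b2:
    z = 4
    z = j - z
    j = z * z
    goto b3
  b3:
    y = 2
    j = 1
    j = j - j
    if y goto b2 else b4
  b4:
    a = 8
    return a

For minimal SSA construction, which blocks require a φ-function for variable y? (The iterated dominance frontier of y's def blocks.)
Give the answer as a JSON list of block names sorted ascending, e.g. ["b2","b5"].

idom tree: b1←b0 b2←b0 b3←b2 b4←b0
Join-block Dom:
  b2: preds {b0,b3}: {b0} ∩ {b0,b2,b3} = {b0}; idom=b0
  b4: preds {b0,b3}: {b0} ∩ {b0,b2,b3} = {b0}; idom=b0

DF walk-up:
  b2←b0: walk · to b0
  b2←b3: walk b3→b2 to b0
  b4←b0: walk · to b0
  b4←b3: walk b3→b2 to b0
  b0 → ∅
  b1 → ∅
  b2 → {b2,b4}
  b3 → {b2,b4}
  b4 → ∅

φ for y: defs {b3}
  DF⁺ = {b2,b4}

Answer: ["b2", "b4"]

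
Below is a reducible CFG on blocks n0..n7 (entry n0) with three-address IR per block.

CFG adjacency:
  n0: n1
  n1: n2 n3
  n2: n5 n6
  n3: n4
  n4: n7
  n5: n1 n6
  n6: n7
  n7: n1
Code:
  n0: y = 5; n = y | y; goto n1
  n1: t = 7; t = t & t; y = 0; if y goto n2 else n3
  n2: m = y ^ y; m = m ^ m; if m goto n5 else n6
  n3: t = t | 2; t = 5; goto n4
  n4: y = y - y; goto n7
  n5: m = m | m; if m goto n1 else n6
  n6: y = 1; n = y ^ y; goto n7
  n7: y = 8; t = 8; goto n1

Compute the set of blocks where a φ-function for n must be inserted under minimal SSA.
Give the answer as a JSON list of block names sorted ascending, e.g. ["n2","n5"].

Answer: ["n1", "n7"]

Derivation:
idom tree: n1←n0 n2←n1 n3←n1 n4←n3 n5←n2 n6←n2 n7←n1
Join-block Dom:
  n1: preds {n0,n5,n7}: {n0} ∩ {n0,n1,n2,n5} ∩ {n0,n1,n7} = {n0}; idom=n0
  n6: preds {n2,n5}: {n0,n1,n2} ∩ {n0,n1,n2,n5} = {n0,n1,n2}; idom=n2
  n7: preds {n4,n6}: {n0,n1,n3,n4} ∩ {n0,n1,n2,n6} = {n0,n1}; idom=n1

Frontier:
  join n1 pred n0: · stop@n0
  join n1 pred n5: n5→n2→n1 stop@n0
  join n1 pred n7: n7→n1 stop@n0
  join n6 pred n2: · stop@n2
  join n6 pred n5: n5 stop@n2
  join n7 pred n4: n4→n3 stop@n1
  join n7 pred n6: n6→n2 stop@n1
  n0 → ∅
  n1 → {n1}
  n2 → {n1,n7}
  n3 → {n7}
  n4 → {n7}
  n5 → {n1,n6}
  n6 → {n7}
  n7 → {n1}

φ for n: defs {n0,n6}
  DF⁺ = {n1,n7}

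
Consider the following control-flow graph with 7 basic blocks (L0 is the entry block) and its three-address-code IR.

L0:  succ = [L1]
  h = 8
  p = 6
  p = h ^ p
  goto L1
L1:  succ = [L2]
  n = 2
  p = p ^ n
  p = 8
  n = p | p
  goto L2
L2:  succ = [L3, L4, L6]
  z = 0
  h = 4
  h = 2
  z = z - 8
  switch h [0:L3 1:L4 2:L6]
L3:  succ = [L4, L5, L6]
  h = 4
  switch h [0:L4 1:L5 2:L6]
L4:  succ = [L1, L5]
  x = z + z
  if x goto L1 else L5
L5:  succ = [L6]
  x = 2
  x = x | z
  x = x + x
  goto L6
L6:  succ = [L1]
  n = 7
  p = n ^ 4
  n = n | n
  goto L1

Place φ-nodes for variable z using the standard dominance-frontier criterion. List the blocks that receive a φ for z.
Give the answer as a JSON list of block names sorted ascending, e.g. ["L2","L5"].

idom tree: L1←L0 L2←L1 L3←L2 L4←L2 L5←L2 L6←L2
Join-block Dom:
  L1: preds {L0,L4,L6}: {L0} ∩ {L0,L1,L2,L4} ∩ {L0,L1,L2,L6} = {L0}; idom=L0
  L4: preds {L2,L3}: {L0,L1,L2} ∩ {L0,L1,L2,L3} = {L0,L1,L2}; idom=L2
  L5: preds {L3,L4}: {L0,L1,L2,L3} ∩ {L0,L1,L2,L4} = {L0,L1,L2}; idom=L2
  L6: preds {L2,L3,L5}: {L0,L1,L2} ∩ {L0,L1,L2,L3} ∩ {L0,L1,L2,L5} = {L0,L1,L2}; idom=L2

DF walk-up:
  join L1 pred L0: · stop@L0
  join L1 pred L4: L4→L2→L1 stop@L0
  join L1 pred L6: L6→L2→L1 stop@L0
  join L4 pred L2: · stop@L2
  join L4 pred L3: L3 stop@L2
  join L5 pred L3: L3 stop@L2
  join L5 pred L4: L4 stop@L2
  join L6 pred L2: · stop@L2
  join L6 pred L3: L3 stop@L2
  join L6 pred L5: L5 stop@L2
  L0: DF=∅
  L1: DF={L1}
  L2: DF={L1}
  L3: DF={L4,L5,L6}
  L4: DF={L1,L5}
  L5: DF={L6}
  L6: DF={L1}

φ for z: defs {L2}
  DF⁺ = {L1}

Answer: ["L1"]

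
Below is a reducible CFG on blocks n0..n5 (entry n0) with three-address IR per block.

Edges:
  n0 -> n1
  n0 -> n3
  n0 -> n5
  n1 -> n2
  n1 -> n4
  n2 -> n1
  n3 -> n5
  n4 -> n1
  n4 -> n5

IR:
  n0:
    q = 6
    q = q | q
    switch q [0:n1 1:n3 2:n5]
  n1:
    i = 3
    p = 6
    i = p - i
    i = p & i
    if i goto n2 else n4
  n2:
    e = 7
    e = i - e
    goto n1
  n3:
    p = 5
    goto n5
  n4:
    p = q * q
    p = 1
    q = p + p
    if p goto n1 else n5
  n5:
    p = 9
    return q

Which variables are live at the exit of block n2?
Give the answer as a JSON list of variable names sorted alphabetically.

def/use:
  n0 def {q} use ∅
  n1 def {i,p} use ∅
  n2 def {e} use {i}
  n3 def {p} use ∅
  n4 def {p,q} use {q}
  n5 def {p} use {q}

Live sets:
  n0 li=∅ lo={q}
  n1 li={q} lo={i,q}
  n2 li={i,q} lo={q}
  n3 li={q} lo={q}
  n4 li={q} lo={q}
  n5 li={q} lo=∅

live-out(n2) = ["q"]

Answer: ["q"]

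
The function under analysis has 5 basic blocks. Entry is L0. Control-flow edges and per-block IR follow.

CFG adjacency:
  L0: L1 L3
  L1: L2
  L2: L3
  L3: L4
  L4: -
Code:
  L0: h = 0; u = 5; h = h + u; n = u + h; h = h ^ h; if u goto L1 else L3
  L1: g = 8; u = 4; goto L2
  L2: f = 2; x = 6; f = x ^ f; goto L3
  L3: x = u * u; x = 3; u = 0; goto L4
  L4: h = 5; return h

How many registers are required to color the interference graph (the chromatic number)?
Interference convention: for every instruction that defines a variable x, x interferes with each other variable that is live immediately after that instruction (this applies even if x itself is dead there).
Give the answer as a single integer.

Per-block:
  L0 def {h,n,u} use ∅
  L1 def {g,u} use ∅
  L2 def {f,x} use ∅
  L3 def {u,x} use {u}
  L4 def {h} use ∅

Liveness:
  L0 li=∅ lo={u}
  L1 li=∅ lo={u}
  L2 li={u} lo={u}
  L3 li={u} lo=∅
  L4 li=∅ lo=∅

Interference:
  f: {u,x}
  g: ∅
  h: {n,u}
  n: {h,u}
  u: {f,h,n,x}
  x: {f,u}

Registers:
  lower bound: {f,u,x} mutually conflict ⇒ χ ≥ 3
  3-colouring: r0={g,u}  r1={f,h}  r2={n,x}
  χ = 3

Answer: 3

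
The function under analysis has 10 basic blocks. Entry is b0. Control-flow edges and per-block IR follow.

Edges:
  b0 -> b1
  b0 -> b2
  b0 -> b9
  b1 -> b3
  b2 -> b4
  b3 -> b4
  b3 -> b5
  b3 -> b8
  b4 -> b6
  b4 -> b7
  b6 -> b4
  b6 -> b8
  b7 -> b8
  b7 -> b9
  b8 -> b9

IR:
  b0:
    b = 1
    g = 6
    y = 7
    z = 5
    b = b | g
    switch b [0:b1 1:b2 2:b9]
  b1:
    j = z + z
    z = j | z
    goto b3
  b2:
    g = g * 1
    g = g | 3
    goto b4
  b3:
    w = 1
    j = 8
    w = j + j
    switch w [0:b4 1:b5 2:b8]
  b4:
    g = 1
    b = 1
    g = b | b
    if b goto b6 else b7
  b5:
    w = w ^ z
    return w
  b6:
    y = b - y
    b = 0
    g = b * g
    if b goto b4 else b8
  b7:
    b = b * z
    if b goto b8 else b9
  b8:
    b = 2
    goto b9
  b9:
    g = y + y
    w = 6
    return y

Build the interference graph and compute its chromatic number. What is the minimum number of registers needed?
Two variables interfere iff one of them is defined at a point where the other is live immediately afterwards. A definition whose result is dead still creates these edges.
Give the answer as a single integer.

Per-block:
  b0: def={b,g,y,z} ue=∅
  b1: def={j,z} ue={z}
  b2: def={g} ue={g}
  b3: def={j,w} ue=∅
  b4: def={b,g} ue=∅
  b5: def={w} ue={w,z}
  b6: def={b,g,y} ue={b,g,y}
  b7: def={b} ue={b,z}
  b8: def={b} ue=∅
  b9: def={g,w} ue={y}

Backward fixpoint:
  b0: in=∅ out={g,y,z}
  b1: in={y,z} out={y,z}
  b2: in={g,y,z} out={y,z}
  b3: in={y,z} out={w,y,z}
  b4: in={y,z} out={b,g,y,z}
  b5: in={w,z} out=∅
  b6: in={b,g,y,z} out={y,z}
  b7: in={b,y,z} out={y}
  b8: in={y} out={y}
  b9: in={y} out=∅

Interference:
  b — {g,y,z}
  g — {b,y,z}
  j — {y,z}
  w — {y,z}
  y — {b,g,j,w,z}
  z — {b,g,j,w,y}

Registers:
  lower bound: {b,g,y,z} mutually conflict ⇒ χ ≥ 4
  4-colouring: c0={y}  c1={z}  c2={b,j,w}  c3={g}
  χ = 4

Answer: 4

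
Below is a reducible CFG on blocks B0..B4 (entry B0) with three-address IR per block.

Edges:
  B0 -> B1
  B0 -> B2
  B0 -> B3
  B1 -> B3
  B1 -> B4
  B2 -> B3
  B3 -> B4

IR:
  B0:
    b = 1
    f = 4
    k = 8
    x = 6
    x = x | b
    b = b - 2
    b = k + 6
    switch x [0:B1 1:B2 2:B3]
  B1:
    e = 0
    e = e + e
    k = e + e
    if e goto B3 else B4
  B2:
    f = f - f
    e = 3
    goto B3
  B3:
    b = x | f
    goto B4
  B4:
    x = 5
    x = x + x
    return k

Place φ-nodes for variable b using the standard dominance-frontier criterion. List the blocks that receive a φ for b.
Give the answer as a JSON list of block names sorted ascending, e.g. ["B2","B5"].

idom tree: B1←B0 B2←B0 B3←B0 B4←B0
Join-block Dom:
  B3: preds {B0,B1,B2}: {B0} ∩ {B0,B1} ∩ {B0,B2} = {B0}; idom=B0
  B4: preds {B1,B3}: {B0,B1} ∩ {B0,B3} = {B0}; idom=B0

DF derivation:
  B3←B0: walk · to B0
  B3←B1: walk B1 to B0
  B3←B2: walk B2 to B0
  B4←B1: walk B1 to B0
  B4←B3: walk B3 to B0
  B0 → ∅
  B1 → {B3,B4}
  B2 → {B3}
  B3 → {B4}
  B4 → ∅

φ for b: defs {B0,B3}
  DF⁺ = {B4}

Answer: ["B4"]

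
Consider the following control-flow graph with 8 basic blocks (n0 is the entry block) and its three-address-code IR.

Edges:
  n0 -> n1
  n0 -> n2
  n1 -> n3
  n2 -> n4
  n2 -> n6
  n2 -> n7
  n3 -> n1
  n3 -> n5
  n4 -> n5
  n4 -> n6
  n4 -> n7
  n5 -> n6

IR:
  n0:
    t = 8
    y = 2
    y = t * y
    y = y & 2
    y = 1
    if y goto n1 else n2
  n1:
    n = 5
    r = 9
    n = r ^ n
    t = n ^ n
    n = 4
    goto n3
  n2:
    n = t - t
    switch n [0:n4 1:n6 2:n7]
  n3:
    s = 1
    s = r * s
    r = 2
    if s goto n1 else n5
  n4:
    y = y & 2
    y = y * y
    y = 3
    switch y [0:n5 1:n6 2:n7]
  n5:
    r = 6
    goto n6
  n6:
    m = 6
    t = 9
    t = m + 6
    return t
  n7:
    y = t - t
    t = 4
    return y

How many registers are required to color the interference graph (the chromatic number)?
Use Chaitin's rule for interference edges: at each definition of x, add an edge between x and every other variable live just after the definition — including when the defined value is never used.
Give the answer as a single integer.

Block summaries:
  n0: def={t,y} ue=∅
  n1: def={n,r,t} ue=∅
  n2: def={n} ue={t}
  n3: def={r,s} ue={r}
  n4: def={y} ue={y}
  n5: def={r} ue=∅
  n6: def={m,t} ue=∅
  n7: def={t,y} ue={t}

Live sets:
  n0 li=∅ lo={t,y}
  n1 li=∅ lo={r}
  n2 li={t,y} lo={t,y}
  n3 li={r} lo=∅
  n4 li={t,y} lo={t}
  n5 li=∅ lo=∅
  n6 li=∅ lo=∅
  n7 li={t} lo=∅

Interfere edges:
  m↔{t}
  n↔{r,t,y}
  r↔{n,s,t}
  s↔{r}
  t↔{m,n,r,y}
  y↔{n,t}

Colouring:
  {n,r,t} pairwise interfere (3-clique) ⇒ χ ≥ 3
  3-colouring: c0={s,t}  c1={m,n}  c2={r,y}
  χ = 3

Answer: 3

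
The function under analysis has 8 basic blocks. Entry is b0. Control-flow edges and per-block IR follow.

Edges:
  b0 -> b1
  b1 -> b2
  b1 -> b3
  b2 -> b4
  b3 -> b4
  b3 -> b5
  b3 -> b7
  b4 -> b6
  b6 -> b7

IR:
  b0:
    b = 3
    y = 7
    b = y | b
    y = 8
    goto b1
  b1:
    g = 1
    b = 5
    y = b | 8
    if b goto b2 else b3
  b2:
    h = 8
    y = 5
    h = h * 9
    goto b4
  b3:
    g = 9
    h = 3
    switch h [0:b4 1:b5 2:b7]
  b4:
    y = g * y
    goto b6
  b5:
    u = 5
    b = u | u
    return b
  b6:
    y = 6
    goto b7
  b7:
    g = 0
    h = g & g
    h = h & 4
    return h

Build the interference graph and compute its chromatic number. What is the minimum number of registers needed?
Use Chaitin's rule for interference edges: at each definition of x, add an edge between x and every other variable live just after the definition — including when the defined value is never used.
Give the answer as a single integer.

Answer: 3

Analysis:
def/use:
  b0: def={b,y} ue=∅
  b1: def={b,g,y} ue=∅
  b2: def={h,y} ue=∅
  b3: def={g,h} ue=∅
  b4: def={y} ue={g,y}
  b5: def={b,u} ue=∅
  b6: def={y} ue=∅
  b7: def={g,h} ue=∅

Liveness:
  b0: in=∅ out=∅
  b1: in=∅ out={g,y}
  b2: in={g} out={g,y}
  b3: in={y} out={g,y}
  b4: in={g,y} out=∅
  b5: in=∅ out=∅
  b6: in=∅ out=∅
  b7: in=∅ out=∅

Interference:
  b — {g,y}
  g — {b,h,y}
  h — {g,y}
  u — ∅
  y — {b,g,h}

Colouring:
  lower bound: {b,g,y} mutually conflict ⇒ χ ≥ 3
  assign b→c2 g→c0 h→c2 u→c0 y→c1 — no edge inside a register ⇒ χ ≤ 3
  χ = 3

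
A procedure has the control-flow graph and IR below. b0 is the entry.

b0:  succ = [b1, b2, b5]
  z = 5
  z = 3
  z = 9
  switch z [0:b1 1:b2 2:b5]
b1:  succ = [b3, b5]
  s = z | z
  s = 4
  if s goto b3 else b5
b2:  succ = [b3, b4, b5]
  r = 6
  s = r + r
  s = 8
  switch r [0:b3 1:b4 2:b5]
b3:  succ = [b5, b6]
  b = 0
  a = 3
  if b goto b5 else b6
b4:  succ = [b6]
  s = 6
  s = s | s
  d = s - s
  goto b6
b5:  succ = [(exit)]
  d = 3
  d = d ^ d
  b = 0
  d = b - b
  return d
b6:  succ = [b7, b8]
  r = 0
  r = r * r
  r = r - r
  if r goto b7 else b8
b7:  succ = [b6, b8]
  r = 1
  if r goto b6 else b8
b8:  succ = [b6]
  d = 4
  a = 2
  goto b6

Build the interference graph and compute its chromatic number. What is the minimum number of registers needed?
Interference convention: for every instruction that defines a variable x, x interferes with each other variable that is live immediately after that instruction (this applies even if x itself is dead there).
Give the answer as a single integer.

Answer: 2

Analysis:
def/use:
  b0: def={z} ue=∅
  b1: def={s} ue={z}
  b2: def={r,s} ue=∅
  b3: def={a,b} ue=∅
  b4: def={d,s} ue=∅
  b5: def={b,d} ue=∅
  b6: def={r} ue=∅
  b7: def={r} ue=∅
  b8: def={a,d} ue=∅

Backward fixpoint:
  b0 li=∅ lo={z}
  b1 li={z} lo=∅
  b2 li=∅ lo=∅
  b3 li=∅ lo=∅
  b4 li=∅ lo=∅
  b5 li=∅ lo=∅
  b6 li=∅ lo=∅
  b7 li=∅ lo=∅
  b8 li=∅ lo=∅

Interfere edges:
  a — {b}
  b — {a}
  d — ∅
  r — {s}
  s — {r}
  z — ∅

Chromatic number:
  clique {a,b} ⇒ need ≥ 2
  assign a→r0 b→r1 d→r0 r→r0 s→r1 z→r0 — no edge inside a register ⇒ χ ≤ 2
  χ = 2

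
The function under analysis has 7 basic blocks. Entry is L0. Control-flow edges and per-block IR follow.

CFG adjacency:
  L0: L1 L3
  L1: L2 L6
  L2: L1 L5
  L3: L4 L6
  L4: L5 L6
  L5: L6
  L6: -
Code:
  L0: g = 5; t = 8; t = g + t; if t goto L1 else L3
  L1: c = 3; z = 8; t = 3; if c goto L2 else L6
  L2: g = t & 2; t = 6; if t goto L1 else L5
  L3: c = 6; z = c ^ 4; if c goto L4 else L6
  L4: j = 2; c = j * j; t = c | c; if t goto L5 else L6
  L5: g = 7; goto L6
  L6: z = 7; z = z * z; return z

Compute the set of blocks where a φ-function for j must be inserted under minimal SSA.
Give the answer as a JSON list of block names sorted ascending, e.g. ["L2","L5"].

Answer: ["L5", "L6"]

Analysis:
idom tree: L1←L0 L2←L1 L3←L0 L4←L3 L5←L0 L6←L0
Join-block Dom:
  L1: preds {L0,L2}: {L0} ∩ {L0,L1,L2} = {L0}; idom=L0
  L5: preds {L2,L4}: {L0,L1,L2} ∩ {L0,L3,L4} = {L0}; idom=L0
  L6: preds {L1,L3,L4,L5}: {L0,L1} ∩ {L0,L3} ∩ {L0,L3,L4} ∩ {L0,L5} = {L0}; idom=L0

Frontier:
  join L1 pred L0: · stop@L0
  join L1 pred L2: L2→L1 stop@L0
  join L5 pred L2: L2→L1 stop@L0
  join L5 pred L4: L4→L3 stop@L0
  join L6 pred L1: L1 stop@L0
  join L6 pred L3: L3 stop@L0
  join L6 pred L4: L4→L3 stop@L0
  join L6 pred L5: L5 stop@L0
  L0: DF=∅
  L1: DF={L1,L5,L6}
  L2: DF={L1,L5}
  L3: DF={L5,L6}
  L4: DF={L5,L6}
  L5: DF={L6}
  L6: DF=∅

φ for j: defs {L4}
  DF⁺ = {L5,L6}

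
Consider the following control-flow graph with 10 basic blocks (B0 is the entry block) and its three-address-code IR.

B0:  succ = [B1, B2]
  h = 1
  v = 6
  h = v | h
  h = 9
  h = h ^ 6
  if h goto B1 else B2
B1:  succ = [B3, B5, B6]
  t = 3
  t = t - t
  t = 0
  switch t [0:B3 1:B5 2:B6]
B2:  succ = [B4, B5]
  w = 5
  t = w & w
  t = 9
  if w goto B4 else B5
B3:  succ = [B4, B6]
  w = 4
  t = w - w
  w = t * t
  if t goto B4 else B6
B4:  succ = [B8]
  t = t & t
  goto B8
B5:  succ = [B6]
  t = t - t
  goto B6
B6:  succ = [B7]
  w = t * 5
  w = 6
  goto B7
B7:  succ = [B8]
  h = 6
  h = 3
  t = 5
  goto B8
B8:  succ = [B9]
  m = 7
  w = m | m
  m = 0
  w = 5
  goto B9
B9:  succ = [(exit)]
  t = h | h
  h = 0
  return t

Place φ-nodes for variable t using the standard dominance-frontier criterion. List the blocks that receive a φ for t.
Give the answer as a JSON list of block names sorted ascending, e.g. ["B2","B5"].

idom tree: B1←B0 B2←B0 B3←B1 B4←B0 B5←B0 B6←B0 B7←B6 B8←B0 B9←B8
Join-block Dom:
  B4: preds {B2,B3}: {B0,B2} ∩ {B0,B1,B3} = {B0}; idom=B0
  B5: preds {B1,B2}: {B0,B1} ∩ {B0,B2} = {B0}; idom=B0
  B6: preds {B1,B3,B5}: {B0,B1} ∩ {B0,B1,B3} ∩ {B0,B5} = {B0}; idom=B0
  B8: preds {B4,B7}: {B0,B4} ∩ {B0,B6,B7} = {B0}; idom=B0

DF walk-up:
  B4←B2: walk B2 to B0
  B4←B3: walk B3→B1 to B0
  B5←B1: walk B1 to B0
  B5←B2: walk B2 to B0
  B6←B1: walk B1 to B0
  B6←B3: walk B3→B1 to B0
  B6←B5: walk B5 to B0
  B8←B4: walk B4 to B0
  B8←B7: walk B7→B6 to B0
  B0: DF=∅
  B1: DF={B4,B5,B6}
  B2: DF={B4,B5}
  B3: DF={B4,B6}
  B4: DF={B8}
  B5: DF={B6}
  B6: DF={B8}
  B7: DF={B8}
  B8: DF=∅
  B9: DF=∅

φ for t: defs {B1,B2,B3,B4,B5,B7,B9}
  DF⁺ = {B4,B5,B6,B8}

Answer: ["B4", "B5", "B6", "B8"]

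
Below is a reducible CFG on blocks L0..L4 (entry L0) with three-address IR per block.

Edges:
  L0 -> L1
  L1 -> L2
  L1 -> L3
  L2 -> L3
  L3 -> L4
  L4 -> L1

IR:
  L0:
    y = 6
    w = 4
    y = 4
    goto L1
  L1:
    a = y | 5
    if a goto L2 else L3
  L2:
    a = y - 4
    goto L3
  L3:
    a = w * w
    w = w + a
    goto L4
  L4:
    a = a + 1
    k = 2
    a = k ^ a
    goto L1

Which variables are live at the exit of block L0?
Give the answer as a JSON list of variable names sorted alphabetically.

Per-block:
  L0: def={w,y} ue=∅
  L1: def={a} ue={y}
  L2: def={a} ue={y}
  L3: def={a,w} ue={w}
  L4: def={a,k} ue={a}

Backward fixpoint:
  live L0: ∅→{w,y}
  live L1: {w,y}→{w,y}
  live L2: {w,y}→{w,y}
  live L3: {w,y}→{a,w,y}
  live L4: {a,w,y}→{w,y}

live-out(L0) = ["w", "y"]

Answer: ["w", "y"]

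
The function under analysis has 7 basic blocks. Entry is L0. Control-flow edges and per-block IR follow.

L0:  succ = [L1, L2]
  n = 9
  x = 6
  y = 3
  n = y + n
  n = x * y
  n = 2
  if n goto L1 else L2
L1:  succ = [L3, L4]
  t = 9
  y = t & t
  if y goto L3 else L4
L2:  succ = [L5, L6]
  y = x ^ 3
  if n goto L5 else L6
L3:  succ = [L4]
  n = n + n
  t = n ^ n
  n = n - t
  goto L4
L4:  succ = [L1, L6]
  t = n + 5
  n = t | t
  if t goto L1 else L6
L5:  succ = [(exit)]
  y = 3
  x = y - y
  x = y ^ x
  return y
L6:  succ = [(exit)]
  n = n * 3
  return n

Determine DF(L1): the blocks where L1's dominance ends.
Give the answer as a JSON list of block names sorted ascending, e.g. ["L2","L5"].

Answer: ["L1", "L6"]

Analysis:
idom tree: L1←L0 L2←L0 L3←L1 L4←L1 L5←L2 L6←L0
Dom∩ at merges:
  L1: preds {L0,L4}: {L0} ∩ {L0,L1,L4} = {L0}; idom=L0
  L4: preds {L1,L3}: {L0,L1} ∩ {L0,L1,L3} = {L0,L1}; idom=L1
  L6: preds {L2,L4}: {L0,L2} ∩ {L0,L1,L4} = {L0}; idom=L0

Frontier:
  L1←L0: walk · to L0
  L1←L4: walk L4→L1 to L0
  L4←L1: walk · to L1
  L4←L3: walk L3 to L1
  L6←L2: walk L2 to L0
  L6←L4: walk L4→L1 to L0
  L0: DF=∅
  L1: DF={L1,L6}
  L2: DF={L6}
  L3: DF={L4}
  L4: DF={L1,L6}
  L5: DF=∅
  L6: DF=∅

DF(L1) = ["L1", "L6"]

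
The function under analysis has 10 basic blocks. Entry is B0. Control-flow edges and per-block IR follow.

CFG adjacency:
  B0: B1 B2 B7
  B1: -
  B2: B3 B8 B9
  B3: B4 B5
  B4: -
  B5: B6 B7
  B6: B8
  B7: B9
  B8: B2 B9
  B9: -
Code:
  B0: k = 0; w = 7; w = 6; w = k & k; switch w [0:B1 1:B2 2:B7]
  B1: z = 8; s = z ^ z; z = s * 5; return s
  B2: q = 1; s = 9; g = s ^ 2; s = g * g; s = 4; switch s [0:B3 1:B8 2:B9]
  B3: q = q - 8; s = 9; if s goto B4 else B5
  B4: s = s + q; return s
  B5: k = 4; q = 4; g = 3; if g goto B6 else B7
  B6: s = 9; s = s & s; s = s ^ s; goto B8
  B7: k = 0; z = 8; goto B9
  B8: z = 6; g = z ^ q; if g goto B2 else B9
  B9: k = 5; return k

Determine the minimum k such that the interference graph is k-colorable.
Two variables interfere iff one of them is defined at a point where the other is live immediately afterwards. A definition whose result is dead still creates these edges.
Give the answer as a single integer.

Block summaries:
  B0 def {k,w} use ∅
  B1 def {s,z} use ∅
  B2 def {g,q,s} use ∅
  B3 def {q,s} use {q}
  B4 def {s} use {q,s}
  B5 def {g,k,q} use ∅
  B6 def {s} use ∅
  B7 def {k,z} use ∅
  B8 def {g,z} use {q}
  B9 def {k} use ∅

Live sets:
  B0: in=∅ out=∅
  B1: in=∅ out=∅
  B2: in=∅ out={q}
  B3: in={q} out={q,s}
  B4: in={q,s} out=∅
  B5: in=∅ out={q}
  B6: in={q} out={q}
  B7: in=∅ out=∅
  B8: in={q} out=∅
  B9: in=∅ out=∅

Interference:
  g: {q}
  k: {w}
  q: {g,s,z}
  s: {q,z}
  w: {k}
  z: {q,s}

Registers:
  clique {q,s,z} ⇒ need ≥ 3
  assign g→R1 k→R0 q→R0 s→R1 w→R1 z→R2 — no edge inside a register ⇒ χ ≤ 3
  χ = 3

Answer: 3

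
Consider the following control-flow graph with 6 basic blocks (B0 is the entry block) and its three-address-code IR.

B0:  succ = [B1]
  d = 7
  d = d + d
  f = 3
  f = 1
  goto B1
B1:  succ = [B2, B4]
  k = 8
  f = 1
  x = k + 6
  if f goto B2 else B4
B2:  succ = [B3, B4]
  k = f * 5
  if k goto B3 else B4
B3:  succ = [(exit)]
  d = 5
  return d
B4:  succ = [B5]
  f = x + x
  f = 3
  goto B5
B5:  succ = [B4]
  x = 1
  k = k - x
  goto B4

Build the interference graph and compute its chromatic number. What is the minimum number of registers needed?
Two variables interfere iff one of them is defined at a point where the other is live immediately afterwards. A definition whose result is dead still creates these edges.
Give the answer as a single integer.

Block summaries:
  B0: {d,f} / ∅
  B1: {f,k,x} / ∅
  B2: {k} / {f}
  B3: {d} / ∅
  B4: {f} / {x}
  B5: {k,x} / {k}

Liveness:
  B0 li=∅ lo=∅
  B1 li=∅ lo={f,k,x}
  B2 li={f,x} lo={k,x}
  B3 li=∅ lo=∅
  B4 li={k,x} lo={k}
  B5 li={k} lo={k,x}

Interference:
  d — ∅
  f — {k,x}
  k — {f,x}
  x — {f,k}

Chromatic number:
  {f,k,x} pairwise interfere (3-clique) ⇒ χ ≥ 3
  assign d→R0 f→R0 k→R1 x→R2 — no edge inside a register ⇒ χ ≤ 3
  χ = 3

Answer: 3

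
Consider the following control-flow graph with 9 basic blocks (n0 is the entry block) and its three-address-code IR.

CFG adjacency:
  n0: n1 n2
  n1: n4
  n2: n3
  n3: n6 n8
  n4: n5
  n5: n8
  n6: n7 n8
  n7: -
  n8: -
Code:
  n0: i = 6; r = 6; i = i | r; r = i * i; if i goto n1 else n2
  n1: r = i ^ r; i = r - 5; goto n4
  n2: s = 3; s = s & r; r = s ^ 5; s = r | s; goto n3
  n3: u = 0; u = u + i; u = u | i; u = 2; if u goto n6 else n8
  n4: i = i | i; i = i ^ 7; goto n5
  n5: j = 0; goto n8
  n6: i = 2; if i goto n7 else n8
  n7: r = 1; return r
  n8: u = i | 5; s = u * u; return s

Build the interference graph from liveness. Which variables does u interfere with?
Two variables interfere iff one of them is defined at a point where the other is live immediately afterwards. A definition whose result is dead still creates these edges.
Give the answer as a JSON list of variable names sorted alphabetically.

Block summaries:
  n0: def={i,r} ue=∅
  n1: def={i,r} ue={i,r}
  n2: def={r,s} ue={r}
  n3: def={u} ue={i}
  n4: def={i} ue={i}
  n5: def={j} ue=∅
  n6: def={i} ue=∅
  n7: def={r} ue=∅
  n8: def={s,u} ue={i}

Backward fixpoint:
  live n0: ∅→{i,r}
  live n1: {i,r}→{i}
  live n2: {i,r}→{i}
  live n3: {i}→{i}
  live n4: {i}→{i}
  live n5: {i}→{i}
  live n6: ∅→{i}
  live n7: ∅→∅
  live n8: {i}→∅

Interference:
  i — {j,r,s,u}
  j — {i}
  r — {i,s}
  s — {i,r}
  u — {i}

N(u) = ["i"]

Answer: ["i"]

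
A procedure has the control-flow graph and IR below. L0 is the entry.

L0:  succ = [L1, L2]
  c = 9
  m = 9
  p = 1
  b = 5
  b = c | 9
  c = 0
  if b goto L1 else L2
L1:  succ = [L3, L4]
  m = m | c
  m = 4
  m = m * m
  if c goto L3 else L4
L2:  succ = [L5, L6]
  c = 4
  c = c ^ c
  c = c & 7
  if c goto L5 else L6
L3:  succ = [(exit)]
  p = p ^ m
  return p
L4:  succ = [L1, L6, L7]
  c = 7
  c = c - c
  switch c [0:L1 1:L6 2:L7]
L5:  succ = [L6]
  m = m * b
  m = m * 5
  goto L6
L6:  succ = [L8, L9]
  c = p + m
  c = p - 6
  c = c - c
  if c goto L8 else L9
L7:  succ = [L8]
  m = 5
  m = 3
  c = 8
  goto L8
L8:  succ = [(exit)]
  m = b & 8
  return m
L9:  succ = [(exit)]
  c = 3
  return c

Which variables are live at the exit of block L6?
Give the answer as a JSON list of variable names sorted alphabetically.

def/use:
  L0 def {b,c,m,p} use ∅
  L1 def {m} use {c,m}
  L2 def {c} use ∅
  L3 def {p} use {m,p}
  L4 def {c} use ∅
  L5 def {m} use {b,m}
  L6 def {c} use {m,p}
  L7 def {c,m} use ∅
  L8 def {m} use {b}
  L9 def {c} use ∅

Liveness:
  L0 li=∅ lo={b,c,m,p}
  L1 li={b,c,m,p} lo={b,m,p}
  L2 li={b,m,p} lo={b,m,p}
  L3 li={m,p} lo=∅
  L4 li={b,m,p} lo={b,c,m,p}
  L5 li={b,m,p} lo={b,m,p}
  L6 li={b,m,p} lo={b}
  L7 li={b} lo={b}
  L8 li={b} lo=∅
  L9 li=∅ lo=∅

live-out(L6) = ["b"]

Answer: ["b"]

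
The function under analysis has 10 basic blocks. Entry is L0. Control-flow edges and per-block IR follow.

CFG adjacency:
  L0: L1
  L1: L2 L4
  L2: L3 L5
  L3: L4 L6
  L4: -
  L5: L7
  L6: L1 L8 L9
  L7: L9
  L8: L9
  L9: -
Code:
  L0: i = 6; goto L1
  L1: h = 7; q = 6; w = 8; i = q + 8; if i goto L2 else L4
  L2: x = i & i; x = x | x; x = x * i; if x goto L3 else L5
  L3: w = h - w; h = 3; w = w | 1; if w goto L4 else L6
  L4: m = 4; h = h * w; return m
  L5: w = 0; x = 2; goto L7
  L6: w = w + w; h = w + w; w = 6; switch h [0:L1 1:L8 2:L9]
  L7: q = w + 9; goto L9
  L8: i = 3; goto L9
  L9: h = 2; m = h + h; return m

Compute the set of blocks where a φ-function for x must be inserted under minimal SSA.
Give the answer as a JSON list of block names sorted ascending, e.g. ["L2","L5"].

idom tree: L1←L0 L2←L1 L3←L2 L4←L1 L5←L2 L6←L3 L7←L5 L8←L6 L9←L2
Dom at joins:
  L1: preds {L0,L6}: {L0} ∩ {L0,L1,L2,L3,L6} = {L0}; idom=L0
  L4: preds {L1,L3}: {L0,L1} ∩ {L0,L1,L2,L3} = {L0,L1}; idom=L1
  L9: preds {L6,L7,L8}: {L0,L1,L2,L3,L6} ∩ {L0,L1,L2,L5,L7} ∩ {L0,L1,L2,L3,L6,L8} = {L0,L1,L2}; idom=L2

DF derivation:
  L1←L0: walk · to L0
  L1←L6: walk L6→L3→L2→L1 to L0
  L4←L1: walk · to L1
  L4←L3: walk L3→L2 to L1
  L9←L6: walk L6→L3 to L2
  L9←L7: walk L7→L5 to L2
  L9←L8: walk L8→L6→L3 to L2
  DF(L0)=∅
  DF(L1)={L1}
  DF(L2)={L1,L4}
  DF(L3)={L1,L4,L9}
  DF(L4)=∅
  DF(L5)={L9}
  DF(L6)={L1,L9}
  DF(L7)={L9}
  DF(L8)={L9}
  DF(L9)=∅

φ for x: defs {L2,L5}
  DF⁺ = {L1,L4,L9}

Answer: ["L1", "L4", "L9"]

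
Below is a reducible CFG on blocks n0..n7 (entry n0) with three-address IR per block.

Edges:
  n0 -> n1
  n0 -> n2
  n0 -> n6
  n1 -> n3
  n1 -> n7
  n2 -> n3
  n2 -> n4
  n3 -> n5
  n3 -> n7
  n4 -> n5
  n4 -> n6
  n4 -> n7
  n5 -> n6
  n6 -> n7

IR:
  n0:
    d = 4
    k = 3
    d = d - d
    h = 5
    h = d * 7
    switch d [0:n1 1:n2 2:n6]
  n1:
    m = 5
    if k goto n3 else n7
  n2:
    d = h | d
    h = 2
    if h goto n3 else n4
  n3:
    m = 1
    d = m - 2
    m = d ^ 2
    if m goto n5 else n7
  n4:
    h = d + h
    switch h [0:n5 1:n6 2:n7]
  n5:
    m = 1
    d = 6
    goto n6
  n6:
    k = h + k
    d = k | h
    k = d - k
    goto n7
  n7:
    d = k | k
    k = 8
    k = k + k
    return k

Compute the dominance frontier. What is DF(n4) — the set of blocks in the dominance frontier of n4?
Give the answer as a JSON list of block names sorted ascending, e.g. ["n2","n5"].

idom tree: n1←n0 n2←n0 n3←n0 n4←n2 n5←n0 n6←n0 n7←n0
Dom at joins:
  n3: preds {n1,n2}: {n0,n1} ∩ {n0,n2} = {n0}; idom=n0
  n5: preds {n3,n4}: {n0,n3} ∩ {n0,n2,n4} = {n0}; idom=n0
  n6: preds {n0,n4,n5}: {n0} ∩ {n0,n2,n4} ∩ {n0,n5} = {n0}; idom=n0
  n7: preds {n1,n3,n4,n6}: {n0,n1} ∩ {n0,n3} ∩ {n0,n2,n4} ∩ {n0,n6} = {n0}; idom=n0

DF walk-up:
  join n3 pred n1: n1 stop@n0
  join n3 pred n2: n2 stop@n0
  join n5 pred n3: n3 stop@n0
  join n5 pred n4: n4→n2 stop@n0
  join n6 pred n0: · stop@n0
  join n6 pred n4: n4→n2 stop@n0
  join n6 pred n5: n5 stop@n0
  join n7 pred n1: n1 stop@n0
  join n7 pred n3: n3 stop@n0
  join n7 pred n4: n4→n2 stop@n0
  join n7 pred n6: n6 stop@n0
  n0: DF=∅
  n1: DF={n3,n7}
  n2: DF={n3,n5,n6,n7}
  n3: DF={n5,n7}
  n4: DF={n5,n6,n7}
  n5: DF={n6}
  n6: DF={n7}
  n7: DF=∅

DF(n4) = ["n5", "n6", "n7"]

Answer: ["n5", "n6", "n7"]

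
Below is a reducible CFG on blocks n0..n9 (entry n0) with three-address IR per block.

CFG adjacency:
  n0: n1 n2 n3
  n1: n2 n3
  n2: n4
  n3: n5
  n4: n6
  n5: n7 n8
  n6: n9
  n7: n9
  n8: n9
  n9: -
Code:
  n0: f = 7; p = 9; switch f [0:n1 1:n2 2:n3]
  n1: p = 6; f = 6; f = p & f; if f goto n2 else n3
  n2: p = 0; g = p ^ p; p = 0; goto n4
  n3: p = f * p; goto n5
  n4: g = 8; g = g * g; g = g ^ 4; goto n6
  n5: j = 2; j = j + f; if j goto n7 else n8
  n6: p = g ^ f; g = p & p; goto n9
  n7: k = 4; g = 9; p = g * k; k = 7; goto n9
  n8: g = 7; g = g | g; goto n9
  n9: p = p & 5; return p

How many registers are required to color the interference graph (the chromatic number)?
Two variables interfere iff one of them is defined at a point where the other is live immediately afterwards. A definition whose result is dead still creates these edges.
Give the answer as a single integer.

def/use:
  n0 def {f,p} use ∅
  n1 def {f,p} use ∅
  n2 def {g,p} use ∅
  n3 def {p} use {f,p}
  n4 def {g} use ∅
  n5 def {j} use {f}
  n6 def {g,p} use {f,g}
  n7 def {g,k,p} use ∅
  n8 def {g} use ∅
  n9 def {p} use {p}

Backward fixpoint:
  n0 li=∅ lo={f,p}
  n1 li=∅ lo={f,p}
  n2 li={f} lo={f}
  n3 li={f,p} lo={f,p}
  n4 li={f} lo={f,g}
  n5 li={f,p} lo={p}
  n6 li={f,g} lo={p}
  n7 li=∅ lo={p}
  n8 li={p} lo={p}
  n9 li={p} lo=∅

Interference:
  f: {g,j,p}
  g: {f,k,p}
  j: {f,p}
  k: {g,p}
  p: {f,g,j,k}

Colouring:
  {f,g,p} pairwise interfere (3-clique) ⇒ χ ≥ 3
  assign f→c1 g→c2 j→c2 k→c1 p→c0 — no edge inside a register ⇒ χ ≤ 3
  χ = 3

Answer: 3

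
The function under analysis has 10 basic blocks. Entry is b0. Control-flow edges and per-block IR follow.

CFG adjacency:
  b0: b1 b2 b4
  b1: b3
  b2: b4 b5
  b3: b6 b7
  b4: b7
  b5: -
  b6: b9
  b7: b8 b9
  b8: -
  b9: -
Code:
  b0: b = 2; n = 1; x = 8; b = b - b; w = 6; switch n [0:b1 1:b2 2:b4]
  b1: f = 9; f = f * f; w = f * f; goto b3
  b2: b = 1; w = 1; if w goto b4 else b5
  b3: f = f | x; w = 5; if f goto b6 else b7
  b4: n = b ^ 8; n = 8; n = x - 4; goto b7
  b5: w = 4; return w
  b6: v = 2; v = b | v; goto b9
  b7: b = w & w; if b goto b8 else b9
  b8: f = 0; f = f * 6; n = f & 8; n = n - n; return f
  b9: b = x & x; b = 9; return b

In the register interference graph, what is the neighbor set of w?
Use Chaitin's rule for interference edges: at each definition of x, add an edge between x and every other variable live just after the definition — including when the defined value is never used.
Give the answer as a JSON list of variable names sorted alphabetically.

Per-block:
  b0: def={b,n,w,x} ue=∅
  b1: def={f,w} ue=∅
  b2: def={b,w} ue=∅
  b3: def={f,w} ue={f,x}
  b4: def={n} ue={b,x}
  b5: def={w} ue=∅
  b6: def={v} ue={b}
  b7: def={b} ue={w}
  b8: def={f,n} ue=∅
  b9: def={b} ue={x}

Backward fixpoint:
  b0: in=∅ out={b,w,x}
  b1: in={b,x} out={b,f,x}
  b2: in={x} out={b,w,x}
  b3: in={b,f,x} out={b,w,x}
  b4: in={b,w,x} out={w,x}
  b5: in=∅ out=∅
  b6: in={b,x} out={x}
  b7: in={w,x} out={x}
  b8: in=∅ out=∅
  b9: in={x} out=∅

Conflict graph:
  b — {f,n,v,w,x}
  f — {b,n,w,x}
  n — {b,f,w,x}
  v — {b,x}
  w — {b,f,n,x}
  x — {b,f,n,v,w}

N(w) = ["b", "f", "n", "x"]

Answer: ["b", "f", "n", "x"]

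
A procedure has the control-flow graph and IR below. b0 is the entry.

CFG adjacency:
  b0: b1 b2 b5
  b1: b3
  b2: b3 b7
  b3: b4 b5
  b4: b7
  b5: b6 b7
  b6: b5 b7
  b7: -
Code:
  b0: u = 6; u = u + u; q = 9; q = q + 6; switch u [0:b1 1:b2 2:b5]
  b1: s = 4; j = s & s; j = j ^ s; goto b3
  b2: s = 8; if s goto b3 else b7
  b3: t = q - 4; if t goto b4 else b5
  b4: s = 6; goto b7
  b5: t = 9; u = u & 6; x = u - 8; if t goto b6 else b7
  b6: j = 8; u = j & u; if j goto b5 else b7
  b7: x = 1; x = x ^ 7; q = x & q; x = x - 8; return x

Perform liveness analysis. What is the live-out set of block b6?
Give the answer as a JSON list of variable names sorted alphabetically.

Answer: ["q", "u"]

Analysis:
Per-block:
  b0: def={q,u} ue=∅
  b1: def={j,s} ue=∅
  b2: def={s} ue=∅
  b3: def={t} ue={q}
  b4: def={s} ue=∅
  b5: def={t,u,x} ue={u}
  b6: def={j,u} ue={u}
  b7: def={q,x} ue={q}

Backward fixpoint:
  live b0: ∅→{q,u}
  live b1: {q,u}→{q,u}
  live b2: {q,u}→{q,u}
  live b3: {q,u}→{q,u}
  live b4: {q}→{q}
  live b5: {q,u}→{q,u}
  live b6: {q,u}→{q,u}
  live b7: {q}→∅

live-out(b6) = ["q", "u"]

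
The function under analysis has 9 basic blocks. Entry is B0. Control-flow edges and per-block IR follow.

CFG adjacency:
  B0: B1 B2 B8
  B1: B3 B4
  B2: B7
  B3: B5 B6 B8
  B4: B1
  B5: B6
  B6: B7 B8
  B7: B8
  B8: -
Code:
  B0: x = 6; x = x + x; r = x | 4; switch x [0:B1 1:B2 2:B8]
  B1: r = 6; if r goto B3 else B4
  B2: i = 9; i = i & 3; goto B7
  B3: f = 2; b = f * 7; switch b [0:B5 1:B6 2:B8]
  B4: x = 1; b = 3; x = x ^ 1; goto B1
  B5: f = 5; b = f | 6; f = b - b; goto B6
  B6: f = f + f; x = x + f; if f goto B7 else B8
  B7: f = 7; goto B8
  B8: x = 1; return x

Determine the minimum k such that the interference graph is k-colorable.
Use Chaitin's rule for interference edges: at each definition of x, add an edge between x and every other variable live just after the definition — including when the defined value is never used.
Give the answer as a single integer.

Per-block:
  B0: {r,x} / ∅
  B1: {r} / ∅
  B2: {i} / ∅
  B3: {b,f} / ∅
  B4: {b,x} / ∅
  B5: {b,f} / ∅
  B6: {f,x} / {f,x}
  B7: {f} / ∅
  B8: {x} / ∅

Backward fixpoint:
  B0 li=∅ lo={x}
  B1 li={x} lo={x}
  B2 li=∅ lo=∅
  B3 li={x} lo={f,x}
  B4 li=∅ lo={x}
  B5 li={x} lo={f,x}
  B6 li={f,x} lo=∅
  B7 li=∅ lo=∅
  B8 li=∅ lo=∅

Interfere edges:
  b — {f,x}
  f — {b,x}
  i — ∅
  r — {x}
  x — {b,f,r}

Chromatic number:
  lower bound: {b,f,x} mutually conflict ⇒ χ ≥ 3
  assign b→c1 f→c2 i→c0 r→c1 x→c0 — no edge inside a register ⇒ χ ≤ 3
  χ = 3

Answer: 3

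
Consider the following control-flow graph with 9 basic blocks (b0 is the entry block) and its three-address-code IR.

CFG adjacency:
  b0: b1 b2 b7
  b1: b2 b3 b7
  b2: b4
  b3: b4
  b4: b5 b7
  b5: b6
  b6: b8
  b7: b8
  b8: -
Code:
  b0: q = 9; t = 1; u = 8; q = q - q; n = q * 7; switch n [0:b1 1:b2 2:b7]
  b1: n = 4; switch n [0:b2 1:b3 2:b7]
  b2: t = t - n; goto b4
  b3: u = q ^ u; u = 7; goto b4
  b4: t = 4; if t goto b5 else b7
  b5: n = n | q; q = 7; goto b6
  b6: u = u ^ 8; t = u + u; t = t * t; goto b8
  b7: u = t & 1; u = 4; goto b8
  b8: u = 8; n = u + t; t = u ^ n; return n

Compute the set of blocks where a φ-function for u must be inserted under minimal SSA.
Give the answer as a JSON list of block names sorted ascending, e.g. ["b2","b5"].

Answer: ["b4", "b7", "b8"]

Derivation:
idom tree: b1←b0 b2←b0 b3←b1 b4←b0 b5←b4 b6←b5 b7←b0 b8←b0
Dom at joins:
  b2: preds {b0,b1}: {b0} ∩ {b0,b1} = {b0}; idom=b0
  b4: preds {b2,b3}: {b0,b2} ∩ {b0,b1,b3} = {b0}; idom=b0
  b7: preds {b0,b1,b4}: {b0} ∩ {b0,b1} ∩ {b0,b4} = {b0}; idom=b0
  b8: preds {b6,b7}: {b0,b4,b5,b6} ∩ {b0,b7} = {b0}; idom=b0

DF derivation:
  join b2 pred b0: · stop@b0
  join b2 pred b1: b1 stop@b0
  join b4 pred b2: b2 stop@b0
  join b4 pred b3: b3→b1 stop@b0
  join b7 pred b0: · stop@b0
  join b7 pred b1: b1 stop@b0
  join b7 pred b4: b4 stop@b0
  join b8 pred b6: b6→b5→b4 stop@b0
  join b8 pred b7: b7 stop@b0
  DF(b0)=∅
  DF(b1)={b2,b4,b7}
  DF(b2)={b4}
  DF(b3)={b4}
  DF(b4)={b7,b8}
  DF(b5)={b8}
  DF(b6)={b8}
  DF(b7)={b8}
  DF(b8)=∅

φ for u: defs {b0,b3,b6,b7,b8}
  DF⁺ = {b4,b7,b8}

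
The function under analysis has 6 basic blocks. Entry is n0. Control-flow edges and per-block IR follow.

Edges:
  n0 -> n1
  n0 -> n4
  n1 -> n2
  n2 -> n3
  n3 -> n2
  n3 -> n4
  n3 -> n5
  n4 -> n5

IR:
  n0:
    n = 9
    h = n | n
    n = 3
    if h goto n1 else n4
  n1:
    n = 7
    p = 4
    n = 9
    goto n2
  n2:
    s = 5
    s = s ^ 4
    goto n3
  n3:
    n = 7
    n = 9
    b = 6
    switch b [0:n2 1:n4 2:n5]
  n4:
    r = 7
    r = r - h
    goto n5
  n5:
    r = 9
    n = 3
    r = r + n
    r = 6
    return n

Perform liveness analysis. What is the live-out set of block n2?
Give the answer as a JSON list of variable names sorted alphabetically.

Block summaries:
  n0: def={h,n} ue=∅
  n1: def={n,p} ue=∅
  n2: def={s} ue=∅
  n3: def={b,n} ue=∅
  n4: def={r} ue={h}
  n5: def={n,r} ue=∅

Live sets:
  n0 li=∅ lo={h}
  n1 li={h} lo={h}
  n2 li={h} lo={h}
  n3 li={h} lo={h}
  n4 li={h} lo=∅
  n5 li=∅ lo=∅

live-out(n2) = ["h"]

Answer: ["h"]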